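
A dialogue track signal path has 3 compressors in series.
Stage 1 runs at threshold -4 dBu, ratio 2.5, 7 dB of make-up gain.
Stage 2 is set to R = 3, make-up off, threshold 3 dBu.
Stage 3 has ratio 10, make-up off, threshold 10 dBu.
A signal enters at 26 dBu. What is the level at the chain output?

7 dBu

Stage 1: overshoot 30 dB → 30/2.5 = 12 dB → 8 dBu; +7 dB make-up → 15 dBu.
Stage 2: 15 dBu is 12 dB over 3 dBu; at 3:1 that becomes 4 dB over, giving 7 dBu.
Stage 3: 7 dBu ≤ 10 dBu, so stage 3 doesn't engage; output 7 dBu.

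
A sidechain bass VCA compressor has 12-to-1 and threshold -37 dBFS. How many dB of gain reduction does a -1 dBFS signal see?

Overshoot = -1 − (-37) = 36 dB.
At 12:1, output sits 36/12 = 3 dB above threshold.
Gain reduction = 36 − 3 = 33 dB.

33 dB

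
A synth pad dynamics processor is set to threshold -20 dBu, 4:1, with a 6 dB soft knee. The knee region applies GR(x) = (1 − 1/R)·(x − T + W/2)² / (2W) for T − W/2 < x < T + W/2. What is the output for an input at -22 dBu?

x − T + W/2 = -22 − (-20) + 3 = 1.
GR = (1 − 1/4) × 1² / 12 = 0.75 × 1 / 12 = 0.0625 dB.
Output = -22 − 0.0625 = -22.0625 dBu.

-22.0625 dBu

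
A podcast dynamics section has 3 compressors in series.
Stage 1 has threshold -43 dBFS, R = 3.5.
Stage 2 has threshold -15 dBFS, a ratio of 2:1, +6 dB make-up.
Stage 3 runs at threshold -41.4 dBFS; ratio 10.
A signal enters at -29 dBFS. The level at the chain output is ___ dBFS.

Stage 1: -29 dBFS is 14 dB over -43 dBFS; at 3.5:1 that becomes 4 dB over, giving -39 dBFS.
Stage 2: -39 dBFS is at or below the -15 dBFS threshold — no compression; make-up brings it to -33 dBFS.
Stage 3: 8.4 dB above -41.4 dBFS, reduced 10:1 to 0.84 dB above → -40.56 dBFS.

-40.56 dBFS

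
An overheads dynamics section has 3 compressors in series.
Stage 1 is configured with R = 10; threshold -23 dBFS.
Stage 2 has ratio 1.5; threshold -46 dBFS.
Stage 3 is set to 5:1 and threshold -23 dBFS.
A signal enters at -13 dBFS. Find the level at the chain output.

-30 dBFS

Stage 1: -13 dBFS is 10 dB over -23 dBFS; at 10:1 that becomes 1 dB over, giving -22 dBFS.
Stage 2: overshoot 24 dB → 24/1.5 = 16 dB → -30 dBFS.
Stage 3: -30 dBFS is at or below the -23 dBFS threshold — no compression; output -30 dBFS.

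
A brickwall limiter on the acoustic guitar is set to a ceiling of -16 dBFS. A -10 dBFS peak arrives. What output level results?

-16 dBFS

At ∞:1, everything above -16 dBFS is held at the ceiling.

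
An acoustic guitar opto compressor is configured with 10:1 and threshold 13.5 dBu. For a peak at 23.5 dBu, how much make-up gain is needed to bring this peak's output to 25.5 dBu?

The peak compresses to 13.5 + 10/10 = 14.5 dBu.
To reach 25.5 dBu requires 25.5 − 14.5 = 11 dB of make-up.

11 dB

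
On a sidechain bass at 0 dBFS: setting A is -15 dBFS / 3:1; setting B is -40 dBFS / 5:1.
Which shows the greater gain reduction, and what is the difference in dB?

A: 15 dB over, compressed to 5 dB over, so 10 dB of GR.
B: 40 dB over, compressed to 8 dB over, so 32 dB of GR.
B reduces 22 dB more.

B, by 22 dB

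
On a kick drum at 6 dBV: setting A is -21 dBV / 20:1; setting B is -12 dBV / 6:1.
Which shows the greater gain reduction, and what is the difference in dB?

A: overshoot 27 dB → output overshoot 1.35 dB → GR 25.65 dB.
B: overshoot 18 dB → output overshoot 3 dB → GR 15 dB.
A reduces 10.65 dB more.

A, by 10.65 dB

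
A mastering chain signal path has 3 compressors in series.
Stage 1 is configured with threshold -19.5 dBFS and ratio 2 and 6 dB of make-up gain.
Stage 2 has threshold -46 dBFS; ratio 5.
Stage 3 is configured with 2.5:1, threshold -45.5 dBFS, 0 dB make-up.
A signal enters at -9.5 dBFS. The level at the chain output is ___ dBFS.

-42.7 dBFS

Stage 1: overshoot 10 dB → 10/2 = 5 dB → -14.5 dBFS; +6 dB make-up → -8.5 dBFS.
Stage 2: -8.5 dBFS is 37.5 dB over -46 dBFS; at 5:1 that becomes 7.5 dB over, giving -38.5 dBFS.
Stage 3: overshoot 7 dB → 7/2.5 = 2.8 dB → -42.7 dBFS.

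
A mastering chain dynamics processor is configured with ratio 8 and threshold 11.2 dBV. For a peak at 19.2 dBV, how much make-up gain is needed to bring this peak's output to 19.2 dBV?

The peak compresses to 11.2 + 8/8 = 12.2 dBV.
To reach 19.2 dBV requires 19.2 − 12.2 = 7 dB of make-up.

7 dB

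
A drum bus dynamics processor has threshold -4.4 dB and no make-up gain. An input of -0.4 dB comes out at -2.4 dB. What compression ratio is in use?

Input overshoot = -0.4 − (-4.4) = 4 dB; output overshoot = -2.4 − (-4.4) = 2 dB.
Ratio = 4 / 2 = 2.

2:1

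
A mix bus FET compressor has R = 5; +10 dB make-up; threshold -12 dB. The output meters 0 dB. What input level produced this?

Stripping the +10 dB make-up gives -10 dB at the gain stage.
The compressed level sits -10 − (-12) = 2 dB over threshold.
Input overshoot = R × output overshoot = 10 dB → input = -12 + 10 = -2 dB.

-2 dB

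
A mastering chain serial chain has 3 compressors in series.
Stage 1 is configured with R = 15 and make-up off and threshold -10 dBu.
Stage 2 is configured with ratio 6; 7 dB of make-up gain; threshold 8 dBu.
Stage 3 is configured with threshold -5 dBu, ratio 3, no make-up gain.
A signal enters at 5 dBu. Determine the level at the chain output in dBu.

-4 dBu

Stage 1: overshoot 15 dB → 15/15 = 1 dB → -9 dBu.
Stage 2: below threshold (-9 ≤ 8); passes unchanged; make-up brings it to -2 dBu.
Stage 3: 3 dB above -5 dBu, reduced 3:1 to 1 dB above → -4 dBu.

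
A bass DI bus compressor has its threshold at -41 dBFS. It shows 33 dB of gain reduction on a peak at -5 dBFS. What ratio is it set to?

Input overshoot = -5 − (-41) = 36 dB.
Output overshoot = 36 − 33 = 3 dB.
Ratio = input overshoot / output overshoot = 36 / 3 = 12.

12:1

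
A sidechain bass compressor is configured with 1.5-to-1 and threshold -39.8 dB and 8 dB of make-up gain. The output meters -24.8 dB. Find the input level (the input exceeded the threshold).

-29.3 dB

Stripping the +8 dB make-up gives -32.8 dB at the gain stage.
The compressed level sits -32.8 − (-39.8) = 7 dB over threshold.
Before 1.5:1 compression the overshoot was 7 × 1.5 = 10.5 dB, so input = -39.8 + 10.5 = -29.3 dB.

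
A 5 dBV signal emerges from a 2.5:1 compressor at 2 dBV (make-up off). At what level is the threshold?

0 dBV

Gain reduction = 5 − 2 = 3 dB; output overshoot = GR / (R − 1) = 3 / 1.5 = 2 dB.
Threshold = output − output overshoot = 2 − 2 = 0 dBV.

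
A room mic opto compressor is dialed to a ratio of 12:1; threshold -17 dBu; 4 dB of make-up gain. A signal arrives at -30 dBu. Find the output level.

-26 dBu

-30 dBu is 13 dB below the -17 dBu threshold, so no gain reduction is applied.
Make-up gain adds 4 dB: -30 + 4 = -26 dBu.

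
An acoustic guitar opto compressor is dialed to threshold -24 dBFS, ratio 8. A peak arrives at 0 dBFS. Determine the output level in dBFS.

0 dBFS sits 24 dB over threshold.
At 8:1 the overshoot is divided by 8, leaving 3 dB above threshold.
That puts the output at -21 dBFS.

-21 dBFS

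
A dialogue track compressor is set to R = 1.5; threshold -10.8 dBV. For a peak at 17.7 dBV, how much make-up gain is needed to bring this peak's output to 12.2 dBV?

The peak compresses to -10.8 + 28.5/1.5 = 8.2 dBV.
To reach 12.2 dBV requires 12.2 − 8.2 = 4 dB of make-up.

4 dB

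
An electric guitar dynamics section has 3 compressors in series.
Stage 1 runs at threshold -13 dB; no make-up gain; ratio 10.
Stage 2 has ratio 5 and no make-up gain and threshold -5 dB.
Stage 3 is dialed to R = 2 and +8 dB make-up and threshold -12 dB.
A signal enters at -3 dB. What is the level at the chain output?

-4 dB

Stage 1: 10 dB above -13 dB, reduced 10:1 to 1 dB above → -12 dB.
Stage 2: -12 dB is at or below the -5 dB threshold — no compression; output -12 dB.
Stage 3: -12 dB is at or below the -12 dB threshold — no compression; make-up brings it to -4 dB.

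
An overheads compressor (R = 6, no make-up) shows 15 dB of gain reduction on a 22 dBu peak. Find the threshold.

4 dBu

Input is 18 dB above T (since output overshoot × R = input overshoot: (7 − T)·6 = 22 − T gives T = 4 dBu).
Check: 4 + (22 − 4)/6 = 4 + 3 = 7 dBu. ✓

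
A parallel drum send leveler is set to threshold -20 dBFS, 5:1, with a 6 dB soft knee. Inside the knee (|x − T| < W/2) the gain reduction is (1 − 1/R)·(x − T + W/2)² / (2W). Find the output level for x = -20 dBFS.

-20.6 dBFS

x − T + W/2 = -20 − (-20) + 3 = 3.
GR = (1 − 1/5) × 3² / 12 = 0.8 × 9 / 12 = 0.6 dB.
Output = -20 − 0.6 = -20.6 dBFS.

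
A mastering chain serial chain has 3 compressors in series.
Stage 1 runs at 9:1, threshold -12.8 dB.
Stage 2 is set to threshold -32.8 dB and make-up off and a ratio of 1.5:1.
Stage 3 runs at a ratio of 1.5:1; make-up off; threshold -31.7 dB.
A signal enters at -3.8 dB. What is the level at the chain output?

-23.1 dB

Stage 1: overshoot 9 dB → 9/9 = 1 dB → -11.8 dB.
Stage 2: -11.8 dB is 21 dB over -32.8 dB; at 1.5:1 that becomes 14 dB over, giving -18.8 dB.
Stage 3: overshoot 12.9 dB → 12.9/1.5 = 8.6 dB → -23.1 dB.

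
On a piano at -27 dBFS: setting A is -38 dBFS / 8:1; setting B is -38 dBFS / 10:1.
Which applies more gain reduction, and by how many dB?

A: 11 dB over, compressed to 1.375 dB over, so 9.625 dB of GR.
B: 11 dB over, compressed to 1.1 dB over, so 9.9 dB of GR.
Difference: 0.275 dB in favour of B.

B, by 0.275 dB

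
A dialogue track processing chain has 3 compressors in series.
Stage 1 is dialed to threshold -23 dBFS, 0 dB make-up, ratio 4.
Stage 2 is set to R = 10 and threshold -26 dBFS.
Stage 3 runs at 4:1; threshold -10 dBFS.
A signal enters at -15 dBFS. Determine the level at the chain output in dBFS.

Stage 1: overshoot 8 dB → 8/4 = 2 dB → -21 dBFS.
Stage 2: overshoot 5 dB → 5/10 = 0.5 dB → -25.5 dBFS.
Stage 3: -25.5 dBFS is at or below the -10 dBFS threshold — no compression; output -25.5 dBFS.

-25.5 dBFS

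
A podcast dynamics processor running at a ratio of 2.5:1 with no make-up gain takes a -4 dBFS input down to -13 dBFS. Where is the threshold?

-19 dBFS

Input is 15 dB above T (since output overshoot × R = input overshoot: (-13 − T)·2.5 = -4 − T gives T = -19 dBFS).
Check: -19 + (-4 − (-19))/2.5 = -19 + 6 = -13 dBFS. ✓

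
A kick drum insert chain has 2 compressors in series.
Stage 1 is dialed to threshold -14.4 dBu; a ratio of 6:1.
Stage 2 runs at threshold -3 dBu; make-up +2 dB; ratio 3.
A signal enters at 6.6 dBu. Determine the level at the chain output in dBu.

Stage 1: overshoot 21 dB → 21/6 = 3.5 dB → -10.9 dBu.
Stage 2: -10.9 dBu ≤ -3 dBu, so stage 2 doesn't engage; make-up brings it to -8.9 dBu.

-8.9 dBu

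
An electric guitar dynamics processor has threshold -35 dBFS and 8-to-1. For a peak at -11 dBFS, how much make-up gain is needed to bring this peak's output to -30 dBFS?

2 dB

Without make-up, output = threshold + overshoot/8 = -35 + 3 = -32 dBFS.
Gap to target: 2 dB.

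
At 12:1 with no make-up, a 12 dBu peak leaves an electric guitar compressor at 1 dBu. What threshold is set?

Let T be the threshold. Output overshoot = (input overshoot)/R, so 1 − T = (12 − T)/12.
12·(1 − T) = 12 − T → 11·T = 12 − 12 = 0.
T = 0/11 = 0 dBu.

0 dBu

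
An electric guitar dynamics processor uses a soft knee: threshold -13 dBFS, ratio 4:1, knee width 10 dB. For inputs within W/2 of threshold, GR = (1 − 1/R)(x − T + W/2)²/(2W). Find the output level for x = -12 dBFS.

-13.35 dBFS

x − T + W/2 = -12 − (-13) + 5 = 6.
GR = (1 − 1/4) × 6² / 20 = 0.75 × 36 / 20 = 1.35 dB.
Output = -12 − 1.35 = -13.35 dBFS.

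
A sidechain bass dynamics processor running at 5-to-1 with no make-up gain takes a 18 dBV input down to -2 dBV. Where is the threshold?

Input is 25 dB above T (since output overshoot × R = input overshoot: (-2 − T)·5 = 18 − T gives T = -7 dBV).
Check: -7 + (18 − (-7))/5 = -7 + 5 = -2 dBV. ✓

-7 dBV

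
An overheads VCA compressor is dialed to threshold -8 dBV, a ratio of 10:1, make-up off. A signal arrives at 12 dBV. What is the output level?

12 dBV sits 20 dB over threshold.
The 20 dB excess becomes 2 dB after 10:1 reduction.
So the level is -8 + 2 = -6 dBV.

-6 dBV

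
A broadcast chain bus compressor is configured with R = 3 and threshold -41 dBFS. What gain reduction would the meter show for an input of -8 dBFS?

Overshoot = -8 − (-41) = 33 dB.
At 3:1, output sits 33/3 = 11 dB above threshold.
So the signal is attenuated by 33 − 11 = 22 dB.

22 dB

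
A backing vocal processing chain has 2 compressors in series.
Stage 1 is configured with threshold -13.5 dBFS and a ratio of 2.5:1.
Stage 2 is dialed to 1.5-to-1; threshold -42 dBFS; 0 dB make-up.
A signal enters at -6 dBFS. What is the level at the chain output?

-21 dBFS

Stage 1: overshoot 7.5 dB → 7.5/2.5 = 3 dB → -10.5 dBFS.
Stage 2: -10.5 dBFS is 31.5 dB over -42 dBFS; at 1.5:1 that becomes 21 dB over, giving -21 dBFS.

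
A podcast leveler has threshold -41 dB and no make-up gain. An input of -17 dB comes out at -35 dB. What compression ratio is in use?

4:1

Input overshoot = -17 − (-41) = 24 dB; output overshoot = -35 − (-41) = 6 dB.
Ratio = 24 / 6 = 4.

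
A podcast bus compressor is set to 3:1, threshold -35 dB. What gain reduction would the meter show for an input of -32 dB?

-32 dB exceeds the threshold by 3 dB.
After 3:1 compression the overshoot becomes 3/3 = 1 dB.
So the signal is attenuated by 3 − 1 = 2 dB.

2 dB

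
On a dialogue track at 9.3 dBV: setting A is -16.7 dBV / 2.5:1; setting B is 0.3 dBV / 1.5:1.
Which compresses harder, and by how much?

A: 26 dB over, compressed to 10.4 dB over, so 15.6 dB of GR.
B: 9 dB over, compressed to 6 dB over, so 3 dB of GR.
A reduces 12.6 dB more.

A, by 12.6 dB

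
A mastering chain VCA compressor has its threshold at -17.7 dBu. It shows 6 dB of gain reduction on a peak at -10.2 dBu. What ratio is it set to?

5:1

Input overshoot = -10.2 − (-17.7) = 7.5 dB.
Output overshoot = 7.5 − 6 = 1.5 dB.
Ratio = input overshoot / output overshoot = 7.5 / 1.5 = 5.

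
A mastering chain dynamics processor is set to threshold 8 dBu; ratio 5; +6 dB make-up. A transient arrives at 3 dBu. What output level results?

3 dBu is 5 dB below the 8 dBu threshold, so no gain reduction is applied.
Make-up gain adds 6 dB: 3 + 6 = 9 dBu.

9 dBu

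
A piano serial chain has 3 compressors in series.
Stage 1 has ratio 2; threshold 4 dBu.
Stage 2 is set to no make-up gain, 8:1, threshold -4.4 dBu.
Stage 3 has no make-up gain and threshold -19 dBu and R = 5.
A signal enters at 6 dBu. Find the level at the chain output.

-15.845 dBu

Stage 1: 2 dB above 4 dBu, reduced 2:1 to 1 dB above → 5 dBu.
Stage 2: 5 dBu is 9.4 dB over -4.4 dBu; at 8:1 that becomes 1.175 dB over, giving -3.225 dBu.
Stage 3: -3.225 dBu is 15.775 dB over -19 dBu; at 5:1 that becomes 3.155 dB over, giving -15.845 dBu.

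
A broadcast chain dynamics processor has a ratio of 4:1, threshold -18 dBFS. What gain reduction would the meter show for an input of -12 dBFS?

-12 dBFS exceeds the threshold by 6 dB.
At 4:1, output sits 6/4 = 1.5 dB above threshold.
Gain reduction = 6 − 1.5 = 4.5 dB.

4.5 dB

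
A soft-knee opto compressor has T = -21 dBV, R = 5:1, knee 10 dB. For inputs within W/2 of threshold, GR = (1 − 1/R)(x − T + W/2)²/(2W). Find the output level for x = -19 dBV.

x − T + W/2 = -19 − (-21) + 5 = 7.
GR = (1 − 1/5) × 7² / 20 = 0.8 × 49 / 20 = 1.96 dB.
Output = -19 − 1.96 = -20.96 dBV.

-20.96 dBV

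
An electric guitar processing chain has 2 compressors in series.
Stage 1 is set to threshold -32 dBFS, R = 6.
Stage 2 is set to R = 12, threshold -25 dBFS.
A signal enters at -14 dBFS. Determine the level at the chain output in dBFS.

-29 dBFS

Stage 1: 18 dB above -32 dBFS, reduced 6:1 to 3 dB above → -29 dBFS.
Stage 2: below threshold (-29 ≤ -25); passes unchanged; output -29 dBFS.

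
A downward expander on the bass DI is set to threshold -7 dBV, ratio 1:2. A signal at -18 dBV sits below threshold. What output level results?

The input is 11 dB below the -7 dBV threshold.
A 1:2 expander multiplies undershoot by 2: 11 × 2 = 22 dB below threshold.
Output = -7 − 22 = -29 dBV.

-29 dBV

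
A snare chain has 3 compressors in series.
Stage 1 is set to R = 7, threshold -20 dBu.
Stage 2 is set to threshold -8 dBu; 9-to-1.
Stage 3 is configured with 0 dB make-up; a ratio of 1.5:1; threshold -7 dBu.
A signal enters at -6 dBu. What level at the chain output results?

Stage 1: 14 dB above -20 dBu, reduced 7:1 to 2 dB above → -18 dBu.
Stage 2: -18 dBu is at or below the -8 dBu threshold — no compression; output -18 dBu.
Stage 3: -18 dBu ≤ -7 dBu, so stage 3 doesn't engage; output -18 dBu.

-18 dBu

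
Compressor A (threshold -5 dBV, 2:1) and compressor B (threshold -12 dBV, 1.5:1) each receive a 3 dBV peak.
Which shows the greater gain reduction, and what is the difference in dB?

B, by 1 dB

A: overshoot 8 dB → output overshoot 4 dB → GR 4 dB.
B: overshoot 15 dB → output overshoot 10 dB → GR 5 dB.
B reduces 1 dB more.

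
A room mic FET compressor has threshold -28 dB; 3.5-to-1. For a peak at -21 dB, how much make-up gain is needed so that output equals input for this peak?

Without make-up, output = threshold + overshoot/3.5 = -28 + 2 = -26 dB.
Gap to target: 5 dB.

5 dB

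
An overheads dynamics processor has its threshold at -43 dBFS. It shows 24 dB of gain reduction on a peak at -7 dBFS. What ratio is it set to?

3:1

Input overshoot = -7 − (-43) = 36 dB.
Output overshoot = 36 − 24 = 12 dB.
Ratio = input overshoot / output overshoot = 36 / 12 = 3.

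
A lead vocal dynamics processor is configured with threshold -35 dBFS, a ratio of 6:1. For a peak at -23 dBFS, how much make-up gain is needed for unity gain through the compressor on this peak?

The peak compresses to -35 + 12/6 = -33 dBFS.
To reach -23 dBFS requires -23 − (-33) = 10 dB of make-up.

10 dB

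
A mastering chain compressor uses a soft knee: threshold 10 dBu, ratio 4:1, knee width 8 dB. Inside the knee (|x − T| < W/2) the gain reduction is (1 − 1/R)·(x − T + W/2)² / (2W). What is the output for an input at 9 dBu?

x − T + W/2 = 9 − 10 + 4 = 3.
GR = (1 − 1/4) × 3² / 16 = 0.75 × 9 / 16 = 0.421875 dB.
Output = 9 − 0.421875 = 8.578125 dBu.

8.578125 dBu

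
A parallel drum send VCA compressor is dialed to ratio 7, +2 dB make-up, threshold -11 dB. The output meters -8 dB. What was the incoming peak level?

Before make-up, the level was -8 − 2 = -10 dB.
That's 1 dB above the -11 dB threshold.
Input overshoot = R × output overshoot = 7 dB → input = -11 + 7 = -4 dB.

-4 dB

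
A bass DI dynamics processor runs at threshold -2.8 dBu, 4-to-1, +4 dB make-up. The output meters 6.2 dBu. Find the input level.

17.2 dBu

Before make-up, the level was 6.2 − 4 = 2.2 dBu.
The compressed level sits 2.2 − (-2.8) = 5 dB over threshold.
Input overshoot = R × output overshoot = 20 dB → input = -2.8 + 20 = 17.2 dBu.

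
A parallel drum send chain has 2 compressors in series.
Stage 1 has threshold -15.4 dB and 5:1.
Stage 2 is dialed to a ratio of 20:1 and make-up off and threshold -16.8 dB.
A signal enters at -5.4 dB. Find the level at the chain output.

-16.63 dB

Stage 1: -5.4 dB is 10 dB over -15.4 dB; at 5:1 that becomes 2 dB over, giving -13.4 dB.
Stage 2: 3.4 dB above -16.8 dB, reduced 20:1 to 0.17 dB above → -16.63 dB.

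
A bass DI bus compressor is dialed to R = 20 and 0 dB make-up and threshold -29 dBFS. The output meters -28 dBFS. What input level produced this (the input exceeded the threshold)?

The compressed level sits -28 − (-29) = 1 dB over threshold.
Before 20:1 compression the overshoot was 1 × 20 = 20 dB, so input = -29 + 20 = -9 dBFS.

-9 dBFS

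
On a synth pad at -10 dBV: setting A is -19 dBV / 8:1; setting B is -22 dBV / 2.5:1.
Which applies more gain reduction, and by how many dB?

A: 9 dB over, compressed to 1.125 dB over, so 7.875 dB of GR.
B: 12 dB over, compressed to 4.8 dB over, so 7.2 dB of GR.
Difference: 0.675 dB in favour of A.

A, by 0.675 dB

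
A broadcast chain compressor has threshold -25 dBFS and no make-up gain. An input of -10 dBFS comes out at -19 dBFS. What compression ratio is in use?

2.5:1

Input overshoot = -10 − (-25) = 15 dB; output overshoot = -19 − (-25) = 6 dB.
Ratio = 15 / 6 = 2.5.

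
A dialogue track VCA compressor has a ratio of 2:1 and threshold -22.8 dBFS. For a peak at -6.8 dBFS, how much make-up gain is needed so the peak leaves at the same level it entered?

8 dB

Without make-up, output = threshold + overshoot/2 = -22.8 + 8 = -14.8 dBFS.
Gap to target: 8 dB.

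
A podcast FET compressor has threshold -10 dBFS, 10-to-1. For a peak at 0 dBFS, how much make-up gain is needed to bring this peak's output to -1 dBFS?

Overshoot 10 dB → 10/10 = 1 dB after compression, so the compressed level is -10 + 1 = -9 dBFS.
Make-up = target − compressed = -1 − (-9) = 8 dB.

8 dB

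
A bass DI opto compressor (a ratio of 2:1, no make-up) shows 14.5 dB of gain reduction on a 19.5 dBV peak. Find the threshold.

-9.5 dBV

Let T be the threshold. Output overshoot = (input overshoot)/R, so 5 − T = (19.5 − T)/2.
2·(5 − T) = 19.5 − T → 1·T = 10 − 19.5 = -9.5.
T = -9.5/1 = -9.5 dBV.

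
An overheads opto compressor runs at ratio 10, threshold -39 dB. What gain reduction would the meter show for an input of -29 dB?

9 dB

Overshoot = -29 − (-39) = 10 dB.
At 10:1, output sits 10/10 = 1 dB above threshold.
GR = overshoot in − overshoot out = 10 − 1 = 9 dB.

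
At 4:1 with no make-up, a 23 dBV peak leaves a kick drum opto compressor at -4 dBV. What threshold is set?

-13 dBV

Let T be the threshold. Output overshoot = (input overshoot)/R, so -4 − T = (23 − T)/4.
4·(-4 − T) = 23 − T → 3·T = -16 − 23 = -39.
T = -39/3 = -13 dBV.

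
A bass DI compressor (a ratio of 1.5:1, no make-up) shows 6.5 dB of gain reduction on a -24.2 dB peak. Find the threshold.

-43.7 dB

Let T be the threshold. Output overshoot = (input overshoot)/R, so -30.7 − T = (-24.2 − T)/1.5.
1.5·(-30.7 − T) = -24.2 − T → 0.5·T = -46.05 − (-24.2) = -21.85.
T = -21.85/0.5 = -43.7 dB.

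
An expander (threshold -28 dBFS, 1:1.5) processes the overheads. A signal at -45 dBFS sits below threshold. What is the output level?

The input is 17 dB below the -28 dBFS threshold.
A 1:1.5 expander multiplies undershoot by 1.5: 17 × 1.5 = 25.5 dB below threshold.
Output = -28 − 25.5 = -53.5 dBFS.

-53.5 dBFS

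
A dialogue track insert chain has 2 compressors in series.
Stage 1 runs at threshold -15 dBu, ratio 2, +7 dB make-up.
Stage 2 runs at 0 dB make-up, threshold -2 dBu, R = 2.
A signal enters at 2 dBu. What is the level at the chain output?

Stage 1: overshoot 17 dB → 17/2 = 8.5 dB → -6.5 dBu; +7 dB make-up → 0.5 dBu.
Stage 2: 0.5 dBu is 2.5 dB over -2 dBu; at 2:1 that becomes 1.25 dB over, giving -0.75 dBu.

-0.75 dBu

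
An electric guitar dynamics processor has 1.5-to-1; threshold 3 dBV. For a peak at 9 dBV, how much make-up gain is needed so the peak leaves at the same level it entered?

2 dB

The peak compresses to 3 + 6/1.5 = 7 dBV.
To reach 9 dBV requires 9 − 7 = 2 dB of make-up.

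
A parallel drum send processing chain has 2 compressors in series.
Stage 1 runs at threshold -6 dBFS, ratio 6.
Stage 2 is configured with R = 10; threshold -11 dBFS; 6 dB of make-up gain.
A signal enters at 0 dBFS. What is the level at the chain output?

Stage 1: 0 dBFS is 6 dB over -6 dBFS; at 6:1 that becomes 1 dB over, giving -5 dBFS.
Stage 2: -5 dBFS is 6 dB over -11 dBFS; at 10:1 that becomes 0.6 dB over, giving -10.4 dBFS; +6 dB make-up → -4.4 dBFS.

-4.4 dBFS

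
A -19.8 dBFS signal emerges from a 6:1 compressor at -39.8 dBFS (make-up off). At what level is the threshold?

-43.8 dBFS

Let T be the threshold. Output overshoot = (input overshoot)/R, so -39.8 − T = (-19.8 − T)/6.
6·(-39.8 − T) = -19.8 − T → 5·T = -238.8 − (-19.8) = -219.
T = -219/5 = -43.8 dBFS.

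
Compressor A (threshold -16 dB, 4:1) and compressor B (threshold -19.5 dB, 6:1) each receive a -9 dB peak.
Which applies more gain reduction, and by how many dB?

A: 7 dB over, compressed to 1.75 dB over, so 5.25 dB of GR.
B: 10.5 dB over, compressed to 1.75 dB over, so 8.75 dB of GR.
B applies 3.5 dB more gain reduction.

B, by 3.5 dB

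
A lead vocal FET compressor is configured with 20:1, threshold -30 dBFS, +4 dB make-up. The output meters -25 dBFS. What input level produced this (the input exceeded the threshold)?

Remove make-up: -25 − 4 = -29 dBFS.
That's 1 dB above the -30 dBFS threshold.
Before 20:1 compression the overshoot was 1 × 20 = 20 dB, so input = -30 + 20 = -10 dBFS.

-10 dBFS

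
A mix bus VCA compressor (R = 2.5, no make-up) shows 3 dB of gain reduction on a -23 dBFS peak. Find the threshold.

-28 dBFS

Gain reduction = -23 − (-26) = 3 dB; output overshoot = GR / (R − 1) = 3 / 1.5 = 2 dB.
Threshold = output − output overshoot = -26 − 2 = -28 dBFS.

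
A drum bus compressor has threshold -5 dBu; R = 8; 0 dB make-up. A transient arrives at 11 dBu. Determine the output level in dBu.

-3 dBu

Overshoot: 11 − (-5) = 16 dB.
The 16 dB excess becomes 2 dB after 8:1 reduction.
Output = -5 + 2 = -3 dBu.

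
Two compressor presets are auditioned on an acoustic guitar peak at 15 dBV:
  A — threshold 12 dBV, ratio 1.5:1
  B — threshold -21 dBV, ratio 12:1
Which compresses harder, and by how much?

B, by 32 dB

A: GR = 3 − 3/1.5 = 1 dB.
B: GR = 36 − 36/12 = 33 dB.
B reduces 32 dB more.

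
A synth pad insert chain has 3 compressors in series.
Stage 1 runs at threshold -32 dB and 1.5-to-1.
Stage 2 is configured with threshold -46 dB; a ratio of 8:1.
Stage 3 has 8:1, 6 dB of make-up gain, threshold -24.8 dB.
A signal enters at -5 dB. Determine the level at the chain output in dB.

-36 dB

Stage 1: 27 dB above -32 dB, reduced 1.5:1 to 18 dB above → -14 dB.
Stage 2: overshoot 32 dB → 32/8 = 4 dB → -42 dB.
Stage 3: -42 dB is at or below the -24.8 dB threshold — no compression; make-up brings it to -36 dB.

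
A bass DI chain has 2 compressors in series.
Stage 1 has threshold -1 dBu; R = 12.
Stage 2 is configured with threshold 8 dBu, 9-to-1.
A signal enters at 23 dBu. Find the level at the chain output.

Stage 1: 24 dB above -1 dBu, reduced 12:1 to 2 dB above → 1 dBu.
Stage 2: 1 dBu ≤ 8 dBu, so stage 2 doesn't engage; output 1 dBu.

1 dBu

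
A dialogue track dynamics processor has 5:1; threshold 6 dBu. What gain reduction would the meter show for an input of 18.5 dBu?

18.5 dBu exceeds the threshold by 12.5 dB.
After 5:1 compression the overshoot becomes 12.5/5 = 2.5 dB.
GR = overshoot in − overshoot out = 12.5 − 2.5 = 10 dB.

10 dB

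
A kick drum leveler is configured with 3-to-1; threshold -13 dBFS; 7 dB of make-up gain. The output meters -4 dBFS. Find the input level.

Remove make-up: -4 − 7 = -11 dBFS.
Post-compression overshoot = -11 − (-13) = 2 dB.
Input overshoot = R × output overshoot = 6 dB → input = -13 + 6 = -7 dBFS.

-7 dBFS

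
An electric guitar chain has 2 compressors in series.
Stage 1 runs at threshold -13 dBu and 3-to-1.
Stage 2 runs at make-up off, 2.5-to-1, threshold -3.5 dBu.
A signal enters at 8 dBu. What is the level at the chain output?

Stage 1: 21 dB above -13 dBu, reduced 3:1 to 7 dB above → -6 dBu.
Stage 2: below threshold (-6 ≤ -3.5); passes unchanged; output -6 dBu.

-6 dBu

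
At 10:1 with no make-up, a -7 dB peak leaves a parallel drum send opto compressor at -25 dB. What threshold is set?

-27 dB

Let T be the threshold. Output overshoot = (input overshoot)/R, so -25 − T = (-7 − T)/10.
10·(-25 − T) = -7 − T → 9·T = -250 − (-7) = -243.
T = -243/9 = -27 dB.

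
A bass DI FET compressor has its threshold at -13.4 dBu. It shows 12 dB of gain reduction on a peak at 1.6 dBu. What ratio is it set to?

Input overshoot = 1.6 − (-13.4) = 15 dB.
Output overshoot = 15 − 12 = 3 dB.
Ratio = input overshoot / output overshoot = 15 / 3 = 5.

5:1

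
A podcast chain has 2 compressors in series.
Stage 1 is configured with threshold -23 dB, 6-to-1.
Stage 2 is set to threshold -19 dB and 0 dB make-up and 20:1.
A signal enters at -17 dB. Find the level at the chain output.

-22 dB

Stage 1: -17 dB is 6 dB over -23 dB; at 6:1 that becomes 1 dB over, giving -22 dB.
Stage 2: -22 dB ≤ -19 dB, so stage 2 doesn't engage; output -22 dB.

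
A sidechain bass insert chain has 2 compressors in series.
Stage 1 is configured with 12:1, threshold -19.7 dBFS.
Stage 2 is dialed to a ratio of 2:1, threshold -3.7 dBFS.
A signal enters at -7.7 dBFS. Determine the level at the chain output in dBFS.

Stage 1: overshoot 12 dB → 12/12 = 1 dB → -18.7 dBFS.
Stage 2: -18.7 dBFS is at or below the -3.7 dBFS threshold — no compression; output -18.7 dBFS.

-18.7 dBFS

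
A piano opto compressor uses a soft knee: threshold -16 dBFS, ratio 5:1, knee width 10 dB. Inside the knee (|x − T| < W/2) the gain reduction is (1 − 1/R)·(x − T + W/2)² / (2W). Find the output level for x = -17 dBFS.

-17.64 dBFS

x − T + W/2 = -17 − (-16) + 5 = 4.
GR = (1 − 1/5) × 4² / 20 = 0.8 × 16 / 20 = 0.64 dB.
Output = -17 − 0.64 = -17.64 dBFS.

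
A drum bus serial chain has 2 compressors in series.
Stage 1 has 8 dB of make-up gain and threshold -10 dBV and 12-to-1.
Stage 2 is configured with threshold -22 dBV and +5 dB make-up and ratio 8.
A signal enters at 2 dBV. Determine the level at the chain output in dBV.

-14.375 dBV

Stage 1: 12 dB above -10 dBV, reduced 12:1 to 1 dB above → -9 dBV; +8 dB make-up → -1 dBV.
Stage 2: overshoot 21 dB → 21/8 = 2.625 dB → -19.375 dBV; +5 dB make-up → -14.375 dBV.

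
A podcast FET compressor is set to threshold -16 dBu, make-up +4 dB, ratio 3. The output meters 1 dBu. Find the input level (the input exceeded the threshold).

23 dBu

Before make-up, the level was 1 − 4 = -3 dBu.
The compressed level sits -3 − (-16) = 13 dB over threshold.
Input overshoot = R × output overshoot = 39 dB → input = -16 + 39 = 23 dBu.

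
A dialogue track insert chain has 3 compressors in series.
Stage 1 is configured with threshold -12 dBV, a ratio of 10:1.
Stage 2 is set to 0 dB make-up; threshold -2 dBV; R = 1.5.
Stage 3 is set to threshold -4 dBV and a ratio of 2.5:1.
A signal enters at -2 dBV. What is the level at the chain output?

Stage 1: overshoot 10 dB → 10/10 = 1 dB → -11 dBV.
Stage 2: -11 dBV is at or below the -2 dBV threshold — no compression; output -11 dBV.
Stage 3: -11 dBV is at or below the -4 dBV threshold — no compression; output -11 dBV.

-11 dBV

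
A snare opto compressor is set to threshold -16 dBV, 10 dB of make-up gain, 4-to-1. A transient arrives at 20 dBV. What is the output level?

3 dBV

Overshoot: 20 − (-16) = 36 dB.
4:1 compression reduces that to 36/4 = 9 dB over.
Output = -16 + 9 = -7 dBV; make-up adds 10 dB, giving 3 dBV.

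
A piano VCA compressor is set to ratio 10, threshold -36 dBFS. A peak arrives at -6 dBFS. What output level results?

-33 dBFS

The input is 30 dB above the -36 dBFS threshold.
At 10:1 the overshoot is divided by 10, leaving 3 dB above threshold.
That puts the output at -33 dBFS.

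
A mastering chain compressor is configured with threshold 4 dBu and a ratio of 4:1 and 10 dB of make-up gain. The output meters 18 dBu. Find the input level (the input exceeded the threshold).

Remove make-up: 18 − 10 = 8 dBu.
The compressed level sits 8 − 4 = 4 dB over threshold.
Before 4:1 compression the overshoot was 4 × 4 = 16 dB, so input = 4 + 16 = 20 dBu.

20 dBu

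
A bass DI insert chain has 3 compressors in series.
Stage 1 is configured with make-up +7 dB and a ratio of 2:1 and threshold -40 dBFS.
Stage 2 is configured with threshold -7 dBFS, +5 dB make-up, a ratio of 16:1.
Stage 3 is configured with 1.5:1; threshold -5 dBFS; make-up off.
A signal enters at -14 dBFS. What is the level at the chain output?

-15 dBFS

Stage 1: overshoot 26 dB → 26/2 = 13 dB → -27 dBFS; +7 dB make-up → -20 dBFS.
Stage 2: -20 dBFS is at or below the -7 dBFS threshold — no compression; make-up brings it to -15 dBFS.
Stage 3: below threshold (-15 ≤ -5); passes unchanged; output -15 dBFS.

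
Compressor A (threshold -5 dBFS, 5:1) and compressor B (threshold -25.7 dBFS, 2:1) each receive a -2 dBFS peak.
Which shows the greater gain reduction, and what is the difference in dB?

A: GR = 3 − 3/5 = 2.4 dB.
B: GR = 23.7 − 23.7/2 = 11.85 dB.
Difference: 9.45 dB in favour of B.

B, by 9.45 dB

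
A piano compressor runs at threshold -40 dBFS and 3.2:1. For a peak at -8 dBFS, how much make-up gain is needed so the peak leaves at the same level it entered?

22 dB

Overshoot 32 dB → 32/3.2 = 10 dB after compression, so the compressed level is -40 + 10 = -30 dBFS.
Make-up = target − compressed = -8 − (-30) = 22 dB.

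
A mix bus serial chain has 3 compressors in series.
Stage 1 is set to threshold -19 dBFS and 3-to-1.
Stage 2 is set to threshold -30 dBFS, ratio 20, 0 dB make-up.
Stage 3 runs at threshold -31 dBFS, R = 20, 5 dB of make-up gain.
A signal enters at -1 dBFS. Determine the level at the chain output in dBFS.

-25.9075 dBFS

Stage 1: 18 dB above -19 dBFS, reduced 3:1 to 6 dB above → -13 dBFS.
Stage 2: overshoot 17 dB → 17/20 = 0.85 dB → -29.15 dBFS.
Stage 3: -29.15 dBFS is 1.85 dB over -31 dBFS; at 20:1 that becomes 0.0925 dB over, giving -30.9075 dBFS; +5 dB make-up → -25.9075 dBFS.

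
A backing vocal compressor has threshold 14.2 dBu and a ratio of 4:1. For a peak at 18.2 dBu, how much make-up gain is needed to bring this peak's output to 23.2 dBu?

Without make-up, output = threshold + overshoot/4 = 14.2 + 1 = 15.2 dBu.
Gap to target: 8 dB.

8 dB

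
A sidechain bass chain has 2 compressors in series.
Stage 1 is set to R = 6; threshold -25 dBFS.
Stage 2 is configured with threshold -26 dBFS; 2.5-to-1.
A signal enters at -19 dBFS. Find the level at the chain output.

-25.2 dBFS

Stage 1: overshoot 6 dB → 6/6 = 1 dB → -24 dBFS.
Stage 2: 2 dB above -26 dBFS, reduced 2.5:1 to 0.8 dB above → -25.2 dBFS.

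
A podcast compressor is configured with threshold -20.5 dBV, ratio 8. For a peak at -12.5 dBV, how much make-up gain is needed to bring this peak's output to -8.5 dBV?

Without make-up, output = threshold + overshoot/8 = -20.5 + 1 = -19.5 dBV.
Gap to target: 11 dB.

11 dB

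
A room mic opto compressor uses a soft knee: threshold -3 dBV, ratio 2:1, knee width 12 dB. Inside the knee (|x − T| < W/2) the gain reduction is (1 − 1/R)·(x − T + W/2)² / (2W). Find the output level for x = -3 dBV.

-3.75 dBV

x − T + W/2 = -3 − (-3) + 6 = 6.
GR = (1 − 1/2) × 6² / 24 = 0.5 × 36 / 24 = 0.75 dB.
Output = -3 − 0.75 = -3.75 dBV.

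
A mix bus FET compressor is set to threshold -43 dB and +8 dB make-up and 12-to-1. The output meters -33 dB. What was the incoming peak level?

-19 dB

Stripping the +8 dB make-up gives -41 dB at the gain stage.
The compressed level sits -41 − (-43) = 2 dB over threshold.
Before 12:1 compression the overshoot was 2 × 12 = 24 dB, so input = -43 + 24 = -19 dB.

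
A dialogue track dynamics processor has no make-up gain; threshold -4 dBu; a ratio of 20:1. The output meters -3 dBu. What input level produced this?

16 dBu

Post-compression overshoot = -3 − (-4) = 1 dB.
Input overshoot = R × output overshoot = 20 dB → input = -4 + 20 = 16 dBu.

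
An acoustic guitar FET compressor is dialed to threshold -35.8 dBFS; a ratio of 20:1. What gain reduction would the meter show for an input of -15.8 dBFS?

19 dB

Overshoot = -15.8 − (-35.8) = 20 dB.
At 20:1, output sits 20/20 = 1 dB above threshold.
Gain reduction = 20 − 1 = 19 dB.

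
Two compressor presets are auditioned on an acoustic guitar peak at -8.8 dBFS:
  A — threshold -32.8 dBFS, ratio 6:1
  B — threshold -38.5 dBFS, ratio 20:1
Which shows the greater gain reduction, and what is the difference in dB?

B, by 8.215 dB

A: GR = 24 − 24/6 = 20 dB.
B: GR = 29.7 − 29.7/20 = 28.215 dB.
B reduces 8.215 dB more.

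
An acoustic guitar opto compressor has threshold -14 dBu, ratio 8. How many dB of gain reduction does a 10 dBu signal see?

21 dB

The signal is 24 dB above threshold.
At 8:1, output sits 24/8 = 3 dB above threshold.
GR = overshoot in − overshoot out = 24 − 3 = 21 dB.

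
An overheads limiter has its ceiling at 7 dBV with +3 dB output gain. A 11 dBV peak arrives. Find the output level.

The limiter clamps the peak to its 7 dBV ceiling.
Output gain then adds 3 dB: 7 + 3 = 10 dBV.

10 dBV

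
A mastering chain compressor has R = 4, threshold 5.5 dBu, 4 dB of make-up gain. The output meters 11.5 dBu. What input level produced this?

13.5 dBu

Stripping the +4 dB make-up gives 7.5 dBu at the gain stage.
Post-compression overshoot = 7.5 − 5.5 = 2 dB.
Before 4:1 compression the overshoot was 2 × 4 = 8 dB, so input = 5.5 + 8 = 13.5 dBu.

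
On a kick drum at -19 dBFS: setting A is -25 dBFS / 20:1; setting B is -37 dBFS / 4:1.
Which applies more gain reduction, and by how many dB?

B, by 7.8 dB

A: 6 dB over, compressed to 0.3 dB over, so 5.7 dB of GR.
B: 18 dB over, compressed to 4.5 dB over, so 13.5 dB of GR.
B applies 7.8 dB more gain reduction.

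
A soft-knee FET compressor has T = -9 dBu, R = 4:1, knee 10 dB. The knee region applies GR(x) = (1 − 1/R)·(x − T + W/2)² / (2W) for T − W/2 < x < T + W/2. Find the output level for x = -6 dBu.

-8.4 dBu

x − T + W/2 = -6 − (-9) + 5 = 8.
GR = (1 − 1/4) × 8² / 20 = 0.75 × 64 / 20 = 2.4 dB.
Output = -6 − 2.4 = -8.4 dBu.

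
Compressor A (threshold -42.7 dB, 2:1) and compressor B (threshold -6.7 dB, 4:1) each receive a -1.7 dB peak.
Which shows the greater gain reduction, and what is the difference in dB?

A: GR = 41 − 41/2 = 20.5 dB.
B: GR = 5 − 5/4 = 3.75 dB.
A reduces 16.75 dB more.

A, by 16.75 dB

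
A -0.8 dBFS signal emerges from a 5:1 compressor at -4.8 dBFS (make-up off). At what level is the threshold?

Gain reduction = -0.8 − (-4.8) = 4 dB; output overshoot = GR / (R − 1) = 4 / 4 = 1 dB.
Threshold = output − output overshoot = -4.8 − 1 = -5.8 dBFS.

-5.8 dBFS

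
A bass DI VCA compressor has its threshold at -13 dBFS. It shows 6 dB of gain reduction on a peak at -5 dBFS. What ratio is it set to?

Input overshoot = -5 − (-13) = 8 dB.
Output overshoot = 8 − 6 = 2 dB.
Ratio = input overshoot / output overshoot = 8 / 2 = 4.

4:1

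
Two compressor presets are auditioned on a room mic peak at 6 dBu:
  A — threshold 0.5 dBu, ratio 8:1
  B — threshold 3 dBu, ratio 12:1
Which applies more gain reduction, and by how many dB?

A, by 2.0625 dB

A: 5.5 dB over, compressed to 0.6875 dB over, so 4.8125 dB of GR.
B: 3 dB over, compressed to 0.25 dB over, so 2.75 dB of GR.
A applies 2.0625 dB more gain reduction.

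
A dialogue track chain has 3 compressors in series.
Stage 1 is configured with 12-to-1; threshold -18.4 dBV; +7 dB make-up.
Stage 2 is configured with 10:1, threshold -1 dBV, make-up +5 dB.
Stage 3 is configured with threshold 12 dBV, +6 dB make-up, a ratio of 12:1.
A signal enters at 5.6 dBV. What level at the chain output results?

Stage 1: 24 dB above -18.4 dBV, reduced 12:1 to 2 dB above → -16.4 dBV; +7 dB make-up → -9.4 dBV.
Stage 2: below threshold (-9.4 ≤ -1); passes unchanged; make-up brings it to -4.4 dBV.
Stage 3: -4.4 dBV is at or below the 12 dBV threshold — no compression; make-up brings it to 1.6 dBV.

1.6 dBV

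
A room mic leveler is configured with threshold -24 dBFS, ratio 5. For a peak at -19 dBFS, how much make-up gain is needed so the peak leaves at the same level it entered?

4 dB

The peak compresses to -24 + 5/5 = -23 dBFS.
To reach -19 dBFS requires -19 − (-23) = 4 dB of make-up.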